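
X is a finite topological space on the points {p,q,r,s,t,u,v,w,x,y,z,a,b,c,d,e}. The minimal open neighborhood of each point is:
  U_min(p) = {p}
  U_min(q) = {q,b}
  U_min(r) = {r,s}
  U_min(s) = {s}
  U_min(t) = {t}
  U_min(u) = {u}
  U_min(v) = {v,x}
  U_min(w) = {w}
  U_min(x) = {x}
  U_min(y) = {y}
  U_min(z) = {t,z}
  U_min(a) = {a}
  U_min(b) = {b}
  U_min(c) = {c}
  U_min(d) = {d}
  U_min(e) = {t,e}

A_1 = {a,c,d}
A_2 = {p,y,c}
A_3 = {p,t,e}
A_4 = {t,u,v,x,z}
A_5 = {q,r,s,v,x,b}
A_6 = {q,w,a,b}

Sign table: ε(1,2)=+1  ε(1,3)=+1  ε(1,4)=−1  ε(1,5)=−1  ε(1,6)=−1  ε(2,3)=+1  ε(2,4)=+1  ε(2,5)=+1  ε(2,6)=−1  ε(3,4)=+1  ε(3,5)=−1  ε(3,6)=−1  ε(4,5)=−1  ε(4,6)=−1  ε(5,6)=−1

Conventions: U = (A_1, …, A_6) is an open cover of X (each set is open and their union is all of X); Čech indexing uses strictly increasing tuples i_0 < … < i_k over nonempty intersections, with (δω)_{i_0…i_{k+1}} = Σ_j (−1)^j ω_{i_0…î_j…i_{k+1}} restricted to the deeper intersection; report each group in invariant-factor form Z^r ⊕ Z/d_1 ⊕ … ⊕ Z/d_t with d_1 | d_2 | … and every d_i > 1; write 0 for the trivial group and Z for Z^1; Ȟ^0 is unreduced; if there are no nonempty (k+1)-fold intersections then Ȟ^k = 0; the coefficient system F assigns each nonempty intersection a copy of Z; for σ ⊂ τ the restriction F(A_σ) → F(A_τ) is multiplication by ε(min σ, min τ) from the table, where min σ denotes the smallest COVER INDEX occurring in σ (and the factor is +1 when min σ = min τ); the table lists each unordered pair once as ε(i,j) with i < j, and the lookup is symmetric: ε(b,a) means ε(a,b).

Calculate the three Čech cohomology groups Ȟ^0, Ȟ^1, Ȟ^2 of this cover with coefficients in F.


Ȟ^0 ≅ 0, Ȟ^1 ≅ Z/2 and Ȟ^2 ≅ 0

nonempty overlaps:
  A12={c} A16={a} A23={p} A34={t} A45={v,x} A56={q,b}
C dims 6,6; δ0: rk 6, SNF 1^5·2
degree 0: 6−6−0 = 0 → Ȟ^0 ≅ 0
degree 1: 6−0−6 = 0 plus torsion [2] → Ȟ^1 ≅ Z/2
degree 2: 0−0−0 = 0 → Ȟ^2 ≅ 0


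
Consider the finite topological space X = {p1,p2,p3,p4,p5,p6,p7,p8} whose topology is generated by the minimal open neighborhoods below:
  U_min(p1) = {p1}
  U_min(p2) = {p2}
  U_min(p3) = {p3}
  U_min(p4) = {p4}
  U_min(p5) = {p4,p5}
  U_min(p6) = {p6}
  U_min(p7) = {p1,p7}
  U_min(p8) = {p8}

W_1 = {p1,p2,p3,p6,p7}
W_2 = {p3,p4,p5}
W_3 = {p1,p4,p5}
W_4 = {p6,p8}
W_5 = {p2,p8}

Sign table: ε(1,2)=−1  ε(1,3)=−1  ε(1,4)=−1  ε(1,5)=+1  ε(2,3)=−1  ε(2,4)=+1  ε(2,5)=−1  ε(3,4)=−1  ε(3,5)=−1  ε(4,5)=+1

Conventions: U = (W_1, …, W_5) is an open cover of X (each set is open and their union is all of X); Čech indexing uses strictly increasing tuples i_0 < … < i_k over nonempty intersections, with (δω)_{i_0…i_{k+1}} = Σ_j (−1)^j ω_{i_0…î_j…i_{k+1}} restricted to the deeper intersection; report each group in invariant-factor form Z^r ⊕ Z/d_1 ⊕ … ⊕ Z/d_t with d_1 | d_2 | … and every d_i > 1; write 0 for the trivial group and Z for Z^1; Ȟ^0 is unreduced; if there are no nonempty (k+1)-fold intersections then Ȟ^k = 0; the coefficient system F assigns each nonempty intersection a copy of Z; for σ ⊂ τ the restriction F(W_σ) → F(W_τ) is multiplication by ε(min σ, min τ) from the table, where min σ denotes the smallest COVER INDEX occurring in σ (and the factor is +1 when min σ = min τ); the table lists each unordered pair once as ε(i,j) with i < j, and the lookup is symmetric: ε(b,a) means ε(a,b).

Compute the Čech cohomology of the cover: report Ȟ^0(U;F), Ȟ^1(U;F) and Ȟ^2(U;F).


nerve simplices:
  W12={p3} W13={p1} W14={p6} W15={p2} W23={p4,p5} W45={p8}
C dims 5,6; δ0: rk 5, SNF 1^4·2
degree 0: 5−5−0 = 0 → Ȟ^0 ≅ 0
degree 1: 6−0−5 = 1 plus torsion [2] → Ȟ^1 ≅ Z ⊕ Z/2
degree 2: 0−0−0 = 0 → Ȟ^2 ≅ 0

Ȟ^0(U;F) ≅ 0, Ȟ^1(U;F) ≅ Z ⊕ Z/2, Ȟ^2(U;F) ≅ 0


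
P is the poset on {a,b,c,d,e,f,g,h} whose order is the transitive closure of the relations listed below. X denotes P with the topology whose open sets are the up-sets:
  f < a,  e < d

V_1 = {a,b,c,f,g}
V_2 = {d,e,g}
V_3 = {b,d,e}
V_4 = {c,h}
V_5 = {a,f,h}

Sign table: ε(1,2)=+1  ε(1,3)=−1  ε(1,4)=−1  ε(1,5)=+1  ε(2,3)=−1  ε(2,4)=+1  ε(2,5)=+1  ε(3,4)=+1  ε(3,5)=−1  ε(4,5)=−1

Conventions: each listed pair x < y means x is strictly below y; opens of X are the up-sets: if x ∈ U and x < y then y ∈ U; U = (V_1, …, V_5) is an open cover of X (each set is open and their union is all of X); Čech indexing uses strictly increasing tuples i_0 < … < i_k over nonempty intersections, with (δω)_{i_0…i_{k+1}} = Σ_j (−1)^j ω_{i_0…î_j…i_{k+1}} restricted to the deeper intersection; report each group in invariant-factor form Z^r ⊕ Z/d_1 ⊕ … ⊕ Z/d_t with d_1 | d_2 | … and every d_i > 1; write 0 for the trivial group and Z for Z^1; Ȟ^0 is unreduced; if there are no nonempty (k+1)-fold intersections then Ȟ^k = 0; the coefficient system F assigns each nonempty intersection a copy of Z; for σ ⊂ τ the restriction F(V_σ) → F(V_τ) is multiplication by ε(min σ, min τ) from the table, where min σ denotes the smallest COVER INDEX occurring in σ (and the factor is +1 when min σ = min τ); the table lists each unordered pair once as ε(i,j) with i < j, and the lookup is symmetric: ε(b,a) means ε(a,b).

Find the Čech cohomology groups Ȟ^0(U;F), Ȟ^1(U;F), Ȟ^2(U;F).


nonempty overlaps:
  V12={g} V13={b} V14={c} V15={a,f} V23={d,e} V45={h}
C dims 5,6; δ0: rk 4, SNF 1^4
degree 0: 5−4−0 = 1 → Ȟ^0 ≅ Z
degree 1: 6−0−4 = 2 → Ȟ^1 ≅ Z^2
degree 2: 0−0−0 = 0 → Ȟ^2 ≅ 0

Ȟ^0 ≅ Z; Ȟ^1 ≅ Z^2; Ȟ^2 ≅ 0


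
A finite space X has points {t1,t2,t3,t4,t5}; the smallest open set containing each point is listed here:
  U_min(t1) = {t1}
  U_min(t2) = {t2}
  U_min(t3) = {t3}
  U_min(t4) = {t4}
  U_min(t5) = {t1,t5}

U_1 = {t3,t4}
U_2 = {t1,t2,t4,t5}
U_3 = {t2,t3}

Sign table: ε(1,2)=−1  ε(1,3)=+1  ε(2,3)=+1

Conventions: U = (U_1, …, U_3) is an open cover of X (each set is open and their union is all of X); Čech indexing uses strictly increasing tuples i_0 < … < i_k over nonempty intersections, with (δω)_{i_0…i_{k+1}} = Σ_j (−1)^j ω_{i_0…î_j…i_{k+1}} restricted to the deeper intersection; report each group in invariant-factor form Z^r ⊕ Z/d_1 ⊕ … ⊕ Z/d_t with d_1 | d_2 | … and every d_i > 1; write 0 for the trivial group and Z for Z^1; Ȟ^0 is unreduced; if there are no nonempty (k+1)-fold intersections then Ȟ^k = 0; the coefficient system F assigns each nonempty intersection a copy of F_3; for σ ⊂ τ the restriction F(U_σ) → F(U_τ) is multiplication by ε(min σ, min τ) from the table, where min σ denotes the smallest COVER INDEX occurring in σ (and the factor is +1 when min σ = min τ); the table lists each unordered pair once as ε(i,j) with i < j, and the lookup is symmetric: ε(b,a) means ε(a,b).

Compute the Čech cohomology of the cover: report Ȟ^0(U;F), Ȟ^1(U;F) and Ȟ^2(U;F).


Ȟ^0 = 0,  Ȟ^1 = 0,  Ȟ^2 = 0

intersection data:
  U12={t4} U13={t3} U23={t2}
C dims 3,3; δ0: rk_F3 3
Ȟ^0 = (3 − 3) − 0 = 0, so Ȟ^0 ≅ 0
Ȟ^1 = (3 − 0) − 3 = 0, so Ȟ^1 ≅ 0
Ȟ^2 = (0 − 0) − 0 = 0, so Ȟ^2 ≅ 0


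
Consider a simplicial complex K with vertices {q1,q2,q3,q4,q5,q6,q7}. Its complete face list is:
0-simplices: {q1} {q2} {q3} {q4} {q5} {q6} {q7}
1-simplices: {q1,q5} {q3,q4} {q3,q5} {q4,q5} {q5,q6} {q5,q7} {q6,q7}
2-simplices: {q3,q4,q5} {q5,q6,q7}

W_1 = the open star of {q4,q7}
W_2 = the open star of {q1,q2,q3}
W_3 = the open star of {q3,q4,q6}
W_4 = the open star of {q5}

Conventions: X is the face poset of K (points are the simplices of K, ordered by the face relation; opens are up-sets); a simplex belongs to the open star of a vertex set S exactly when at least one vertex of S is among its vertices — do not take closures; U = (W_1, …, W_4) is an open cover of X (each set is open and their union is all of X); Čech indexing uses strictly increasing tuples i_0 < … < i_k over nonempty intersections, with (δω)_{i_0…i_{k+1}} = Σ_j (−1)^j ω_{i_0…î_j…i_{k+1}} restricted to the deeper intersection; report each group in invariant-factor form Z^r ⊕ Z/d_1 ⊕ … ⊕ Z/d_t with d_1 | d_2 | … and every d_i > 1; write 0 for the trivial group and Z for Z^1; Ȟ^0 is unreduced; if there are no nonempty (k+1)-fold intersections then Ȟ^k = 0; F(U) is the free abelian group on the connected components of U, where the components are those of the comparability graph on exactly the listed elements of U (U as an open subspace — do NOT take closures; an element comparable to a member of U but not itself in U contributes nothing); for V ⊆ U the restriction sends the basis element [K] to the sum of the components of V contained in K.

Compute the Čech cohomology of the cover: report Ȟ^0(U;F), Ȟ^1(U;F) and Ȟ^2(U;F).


nonempty overlaps:
  W1={{q4},{q7},{q3,q4},{q4,q5},{q5,q7},{q6,q7},{q3,q4,q5},{q5,q6,q7}} W2={{q1},{q2},{q3},{q1,q5},{q3,q4},{q3,q5},{q3,q4,q5}} W3={{q3},{q4},{q6},{q3,q4},{q3,q5},{q4,q5},{q5,q6},{q6,q7},{q3,q4,q5},{q5,q6,q7}} W4={{q5},{q1,q5},{q3,q5},{q4,q5},{q5,q6},{q5,q7},{q3,q4,q5},{q5,q6,q7}}
  W12={{q3,q4},{q3,q4,q5}} W13={{q4},{q3,q4},{q4,q5},{q6,q7},{q3,q4,q5},{q5,q6,q7}} W14={{q4,q5},{q5,q7},{q3,q4,q5},{q5,q6,q7}} W23={{q3},{q3,q4},{q3,q5},{q3,q4,q5}} W24={{q1,q5},{q3,q5},{q3,q4,q5}} W34={{q3,q5},{q4,q5},{q5,q6},{q3,q4,q5},{q5,q6,q7}}
  W123={{q3,q4},{q3,q4,q5}} W124={{q3,q4,q5}} W134={{q4,q5},{q3,q4,q5},{q5,q6,q7}} W234={{q3,q5},{q3,q4,q5}}
  W1234={{q3,q4,q5}}
components per intersection:
  W1: {{q4},{q3,q4},{q4,q5},{q3,q4,q5}} {{q7},{q5,q7},{q6,q7},{q5,q6,q7}}
  W2: {{q1},{q1,q5}} {{q2}} {{q3},{q3,q4},{q3,q5},{q3,q4,q5}}
  W3: {{q3},{q4},{q3,q4},{q3,q5},{q4,q5},{q3,q4,q5}} {{q6},{q5,q6},{q6,q7},{q5,q6,q7}}
  W4: {{q5},{q1,q5},{q3,q5},{q4,q5},{q5,q6},{q5,q7},{q3,q4,q5},{q5,q6,q7}}
  W12: {{q3,q4},{q3,q4,q5}}
  W13: {{q4},{q3,q4},{q4,q5},{q3,q4,q5}} {{q6,q7},{q5,q6,q7}}
  W14: {{q4,q5},{q3,q4,q5}} {{q5,q7},{q5,q6,q7}}
  W23: {{q3},{q3,q4},{q3,q5},{q3,q4,q5}}
  W24: {{q1,q5}} {{q3,q5},{q3,q4,q5}}
  W34: {{q3,q5},{q4,q5},{q3,q4,q5}} {{q5,q6},{q5,q6,q7}}
  W123: {{q3,q4},{q3,q4,q5}}
  W124: {{q3,q4,q5}}
  W134: {{q4,q5},{q3,q4,q5}} {{q5,q6,q7}}
  W234: {{q3,q5},{q3,q4,q5}}
  W1234: {{q3,q4,q5}}
C dims 8,10,5,1; δ0: rk 6, SNF 1^6; δ1: rk 4, SNF 1^4; δ2: rk 1, SNF 1^1
degree 0: 8−6−0 = 2 → Ȟ^0 ≅ Z^2
degree 1: 10−4−6 = 0 → Ȟ^1 ≅ 0
degree 2: 5−1−4 = 0 → Ȟ^2 ≅ 0

Ȟ^0 = Z^2; Ȟ^1 = 0; Ȟ^2 = 0


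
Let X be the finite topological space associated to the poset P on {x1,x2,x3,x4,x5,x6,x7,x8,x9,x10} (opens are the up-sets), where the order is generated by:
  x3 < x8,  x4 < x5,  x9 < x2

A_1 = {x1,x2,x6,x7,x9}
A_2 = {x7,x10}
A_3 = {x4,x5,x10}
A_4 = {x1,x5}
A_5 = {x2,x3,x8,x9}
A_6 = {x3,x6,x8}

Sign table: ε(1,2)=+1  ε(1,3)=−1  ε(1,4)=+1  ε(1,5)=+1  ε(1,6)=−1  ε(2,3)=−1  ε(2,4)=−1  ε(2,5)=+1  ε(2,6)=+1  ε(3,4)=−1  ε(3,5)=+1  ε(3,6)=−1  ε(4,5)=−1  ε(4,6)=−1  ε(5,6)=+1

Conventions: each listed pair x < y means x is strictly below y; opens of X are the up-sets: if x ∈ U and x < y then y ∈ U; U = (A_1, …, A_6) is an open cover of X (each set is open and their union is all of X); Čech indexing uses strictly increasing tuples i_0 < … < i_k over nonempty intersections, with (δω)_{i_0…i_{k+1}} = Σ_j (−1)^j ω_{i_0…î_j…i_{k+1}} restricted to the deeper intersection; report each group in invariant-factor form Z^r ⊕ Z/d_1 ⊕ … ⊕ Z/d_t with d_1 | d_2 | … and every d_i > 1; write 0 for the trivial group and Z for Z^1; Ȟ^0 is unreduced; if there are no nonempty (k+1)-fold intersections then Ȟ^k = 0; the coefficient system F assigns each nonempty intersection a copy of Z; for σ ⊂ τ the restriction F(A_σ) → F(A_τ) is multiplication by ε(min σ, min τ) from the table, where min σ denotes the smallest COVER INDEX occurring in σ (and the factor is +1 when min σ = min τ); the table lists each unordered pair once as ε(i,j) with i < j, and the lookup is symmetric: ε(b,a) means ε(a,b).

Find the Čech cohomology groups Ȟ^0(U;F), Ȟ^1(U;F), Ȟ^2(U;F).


nerve simplices:
  A12={x7} A14={x1} A15={x2,x9} A16={x6} A23={x10} A34={x5} A56={x3,x8}
C dims 6,7; δ0: rk 6, SNF 1^5·2
degree 0: 6−6−0 = 0 → Ȟ^0 ≅ 0
degree 1: 7−0−6 = 1 plus torsion [2] → Ȟ^1 ≅ Z ⊕ Z/2
degree 2: 0−0−0 = 0 → Ȟ^2 ≅ 0

Ȟ^0(U;F) ≅ 0; Ȟ^1(U;F) ≅ Z ⊕ Z/2; Ȟ^2(U;F) ≅ 0


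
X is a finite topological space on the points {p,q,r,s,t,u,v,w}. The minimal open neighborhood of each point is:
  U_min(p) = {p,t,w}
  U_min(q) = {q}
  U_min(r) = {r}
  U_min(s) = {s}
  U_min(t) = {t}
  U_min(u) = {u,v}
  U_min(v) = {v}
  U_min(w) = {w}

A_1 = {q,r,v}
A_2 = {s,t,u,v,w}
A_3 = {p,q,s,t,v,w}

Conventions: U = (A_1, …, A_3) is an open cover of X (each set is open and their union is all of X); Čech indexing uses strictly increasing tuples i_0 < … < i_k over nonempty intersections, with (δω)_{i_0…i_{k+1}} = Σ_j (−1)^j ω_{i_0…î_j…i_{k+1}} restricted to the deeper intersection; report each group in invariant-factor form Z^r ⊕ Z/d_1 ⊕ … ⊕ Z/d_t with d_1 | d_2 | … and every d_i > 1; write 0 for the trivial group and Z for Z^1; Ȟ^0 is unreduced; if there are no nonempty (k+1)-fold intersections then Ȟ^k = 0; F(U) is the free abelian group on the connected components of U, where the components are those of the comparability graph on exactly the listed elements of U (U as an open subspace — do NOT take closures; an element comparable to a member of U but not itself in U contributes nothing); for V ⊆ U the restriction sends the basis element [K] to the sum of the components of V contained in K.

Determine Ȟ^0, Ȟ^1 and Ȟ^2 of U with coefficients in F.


cover nerve:
  A12={v} A13={q,v} A23={s,t,v,w}
  A123={v}
components per intersection:
  A1: {q} {r} {v}
  A2: {s} {t} {u,v} {w}
  A3: {p,t,w} {q} {s} {v}
  A12: {v}
  A13: {q} {v}
  A23: {s} {t} {v} {w}
  A123: {v}
C dims 11,7,1; δ0: rk 6, SNF 1^6; δ1: rk 1, SNF 1^1
Ȟ^0: (11−6)−0=5 ⇒ Z^5
Ȟ^1: (7−1)−6=0 ⇒ 0
Ȟ^2: (1−0)−1=0 ⇒ 0

Ȟ^0(U;F) ≅ Z^5, Ȟ^1(U;F) ≅ 0, Ȟ^2(U;F) ≅ 0


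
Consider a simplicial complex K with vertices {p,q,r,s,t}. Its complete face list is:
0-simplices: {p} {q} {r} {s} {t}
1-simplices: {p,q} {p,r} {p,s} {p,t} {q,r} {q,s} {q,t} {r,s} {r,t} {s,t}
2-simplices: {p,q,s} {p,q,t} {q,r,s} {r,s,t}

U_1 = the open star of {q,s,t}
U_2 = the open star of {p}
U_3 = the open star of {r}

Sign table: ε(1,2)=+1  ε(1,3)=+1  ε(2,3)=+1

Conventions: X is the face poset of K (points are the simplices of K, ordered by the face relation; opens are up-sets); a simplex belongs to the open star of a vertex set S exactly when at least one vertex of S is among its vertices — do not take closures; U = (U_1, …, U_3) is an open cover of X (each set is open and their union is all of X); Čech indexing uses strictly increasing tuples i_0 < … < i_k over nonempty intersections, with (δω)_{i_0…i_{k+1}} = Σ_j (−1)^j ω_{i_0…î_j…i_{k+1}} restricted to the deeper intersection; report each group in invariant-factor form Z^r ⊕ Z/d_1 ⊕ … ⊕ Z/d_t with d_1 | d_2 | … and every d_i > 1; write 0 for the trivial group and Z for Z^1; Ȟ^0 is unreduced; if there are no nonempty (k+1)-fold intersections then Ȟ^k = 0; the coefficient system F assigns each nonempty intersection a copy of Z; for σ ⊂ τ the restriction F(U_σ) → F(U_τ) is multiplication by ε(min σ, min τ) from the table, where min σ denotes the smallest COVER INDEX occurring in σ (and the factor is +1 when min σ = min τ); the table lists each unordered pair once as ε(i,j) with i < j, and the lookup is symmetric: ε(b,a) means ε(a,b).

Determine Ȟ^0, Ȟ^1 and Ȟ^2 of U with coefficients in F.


Ȟ^0(U;F) ≅ Z, Ȟ^1(U;F) ≅ Z and Ȟ^2(U;F) ≅ 0

nonempty overlaps:
  U1={{q},{s},{t},{p,q},{p,s},{p,t},{q,r},{q,s},{q,t},{r,s},{r,t},{s,t},{p,q,s},{p,q,t},{q,r,s},{r,s,t}} U2={{p},{p,q},{p,r},{p,s},{p,t},{p,q,s},{p,q,t}} U3={{r},{p,r},{q,r},{r,s},{r,t},{q,r,s},{r,s,t}}
  U12={{p,q},{p,s},{p,t},{p,q,s},{p,q,t}} U13={{q,r},{r,s},{r,t},{q,r,s},{r,s,t}} U23={{p,r}}
C dims 3,3; δ0: rk 2, SNF 1^2
degree 0: 3−2−0 = 1 → Ȟ^0 ≅ Z
degree 1: 3−0−2 = 1 → Ȟ^1 ≅ Z
degree 2: 0−0−0 = 0 → Ȟ^2 ≅ 0


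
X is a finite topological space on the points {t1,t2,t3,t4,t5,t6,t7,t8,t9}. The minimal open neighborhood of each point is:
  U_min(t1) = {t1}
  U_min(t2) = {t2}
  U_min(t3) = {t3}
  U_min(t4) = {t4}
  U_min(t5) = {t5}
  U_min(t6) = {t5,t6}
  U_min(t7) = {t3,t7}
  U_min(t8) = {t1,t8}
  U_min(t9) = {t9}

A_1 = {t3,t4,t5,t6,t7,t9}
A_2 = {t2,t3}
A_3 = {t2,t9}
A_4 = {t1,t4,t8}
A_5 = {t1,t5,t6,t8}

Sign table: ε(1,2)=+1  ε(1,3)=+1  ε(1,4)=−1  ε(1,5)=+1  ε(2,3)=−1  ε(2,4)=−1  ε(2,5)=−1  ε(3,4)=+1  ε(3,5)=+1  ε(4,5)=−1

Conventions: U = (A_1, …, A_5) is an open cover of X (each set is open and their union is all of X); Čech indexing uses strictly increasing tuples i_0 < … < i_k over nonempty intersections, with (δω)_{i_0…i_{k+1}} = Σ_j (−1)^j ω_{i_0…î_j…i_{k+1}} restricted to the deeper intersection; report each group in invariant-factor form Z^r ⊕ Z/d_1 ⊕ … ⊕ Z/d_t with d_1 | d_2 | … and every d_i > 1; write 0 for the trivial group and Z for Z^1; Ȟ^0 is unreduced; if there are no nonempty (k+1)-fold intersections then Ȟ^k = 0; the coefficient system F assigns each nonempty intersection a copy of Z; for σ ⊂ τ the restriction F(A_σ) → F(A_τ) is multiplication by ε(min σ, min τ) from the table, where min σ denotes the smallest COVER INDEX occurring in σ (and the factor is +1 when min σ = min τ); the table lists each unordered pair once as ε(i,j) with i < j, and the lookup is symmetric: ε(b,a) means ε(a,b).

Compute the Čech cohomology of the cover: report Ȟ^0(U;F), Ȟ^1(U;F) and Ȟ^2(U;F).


nerve of the cover:
  A12={t3} A13={t9} A14={t4} A15={t5,t6} A23={t2} A45={t1,t8}
C dims 5,6; δ0: rk 5, SNF 1^4·2
Ȟ^0 = (5 − 5) − 0 = 0, so Ȟ^0 ≅ 0
Ȟ^1 = (6 − 0) − 5 = 1 plus torsion [2], so Ȟ^1 ≅ Z ⊕ Z/2
Ȟ^2 = (0 − 0) − 0 = 0, so Ȟ^2 ≅ 0

Ȟ^0 = 0,  Ȟ^1 = Z ⊕ Z/2,  Ȟ^2 = 0


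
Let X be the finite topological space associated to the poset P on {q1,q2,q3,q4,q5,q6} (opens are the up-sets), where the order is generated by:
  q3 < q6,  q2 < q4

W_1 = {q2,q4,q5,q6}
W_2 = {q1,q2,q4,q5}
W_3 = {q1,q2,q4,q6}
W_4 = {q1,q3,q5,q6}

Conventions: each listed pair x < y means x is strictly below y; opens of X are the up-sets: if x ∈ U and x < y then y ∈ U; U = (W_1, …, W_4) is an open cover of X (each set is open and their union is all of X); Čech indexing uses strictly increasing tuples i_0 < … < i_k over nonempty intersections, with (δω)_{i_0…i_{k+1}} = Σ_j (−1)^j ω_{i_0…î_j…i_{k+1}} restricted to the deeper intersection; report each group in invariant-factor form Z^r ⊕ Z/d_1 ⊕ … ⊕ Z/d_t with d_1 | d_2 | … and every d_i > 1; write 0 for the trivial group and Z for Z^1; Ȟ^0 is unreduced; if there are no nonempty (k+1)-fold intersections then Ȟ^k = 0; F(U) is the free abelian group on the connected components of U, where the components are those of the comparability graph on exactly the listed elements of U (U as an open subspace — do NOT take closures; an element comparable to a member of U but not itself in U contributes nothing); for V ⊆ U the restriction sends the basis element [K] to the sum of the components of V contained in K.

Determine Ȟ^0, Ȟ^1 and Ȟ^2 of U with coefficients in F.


intersection data:
  W12={q2,q4,q5} W13={q2,q4,q6} W14={q5,q6} W23={q1,q2,q4} W24={q1,q5} W34={q1,q6}
  W123={q2,q4} W124={q5} W134={q6} W234={q1}
components per intersection:
  W1: {q2,q4} {q5} {q6}
  W2: {q1} {q2,q4} {q5}
  W3: {q1} {q2,q4} {q6}
  W4: {q1} {q3,q6} {q5}
  W12: {q2,q4} {q5}
  W13: {q2,q4} {q6}
  W14: {q5} {q6}
  W23: {q1} {q2,q4}
  W24: {q1} {q5}
  W34: {q1} {q6}
  W123: {q2,q4}
  W124: {q5}
  W134: {q6}
  W234: {q1}
C dims 12,12,4; δ0: rk 8, SNF 1^8; δ1: rk 4, SNF 1^4
Ȟ^0 = (12 − 8) − 0 = 4, so Ȟ^0 ≅ Z^4
Ȟ^1 = (12 − 4) − 8 = 0, so Ȟ^1 ≅ 0
Ȟ^2 = (4 − 0) − 4 = 0, so Ȟ^2 ≅ 0

Ȟ^0 = Z^4, Ȟ^1 = 0, Ȟ^2 = 0


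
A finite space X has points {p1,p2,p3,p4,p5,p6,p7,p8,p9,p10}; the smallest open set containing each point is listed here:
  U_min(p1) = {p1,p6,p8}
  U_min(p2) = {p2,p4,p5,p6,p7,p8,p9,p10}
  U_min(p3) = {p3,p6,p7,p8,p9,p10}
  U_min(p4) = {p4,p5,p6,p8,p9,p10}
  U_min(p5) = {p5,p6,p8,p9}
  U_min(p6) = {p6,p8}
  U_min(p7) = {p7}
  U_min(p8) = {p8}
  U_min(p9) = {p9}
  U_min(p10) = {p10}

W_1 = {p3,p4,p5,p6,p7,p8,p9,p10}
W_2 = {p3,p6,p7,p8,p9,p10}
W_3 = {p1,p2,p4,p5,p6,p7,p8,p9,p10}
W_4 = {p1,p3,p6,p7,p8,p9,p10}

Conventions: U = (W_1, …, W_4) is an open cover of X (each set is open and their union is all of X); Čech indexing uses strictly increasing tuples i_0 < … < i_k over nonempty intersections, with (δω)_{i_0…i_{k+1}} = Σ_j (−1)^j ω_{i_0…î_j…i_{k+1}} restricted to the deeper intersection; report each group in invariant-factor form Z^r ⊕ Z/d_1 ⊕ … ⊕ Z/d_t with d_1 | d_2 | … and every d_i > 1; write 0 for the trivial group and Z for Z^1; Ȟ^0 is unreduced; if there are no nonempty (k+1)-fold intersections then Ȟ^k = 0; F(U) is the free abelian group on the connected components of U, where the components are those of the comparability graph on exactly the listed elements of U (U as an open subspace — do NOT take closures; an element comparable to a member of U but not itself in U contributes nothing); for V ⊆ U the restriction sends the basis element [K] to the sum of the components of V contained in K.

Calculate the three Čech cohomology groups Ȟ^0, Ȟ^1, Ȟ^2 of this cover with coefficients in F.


Ȟ^0 ≅ Z, Ȟ^1 ≅ Z and Ȟ^2 ≅ 0

nonempty intersections:
  W12={p3,p6,p7,p8,p9,p10} W13={p4,p5,p6,p7,p8,p9,p10} W14={p3,p6,p7,p8,p9,p10} W23={p6,p7,p8,p9,p10} W24={p3,p6,p7,p8,p9,p10} W34={p1,p6,p7,p8,p9,p10}
  W123={p6,p7,p8,p9,p10} W124={p3,p6,p7,p8,p9,p10} W134={p6,p7,p8,p9,p10} W234={p6,p7,p8,p9,p10}
  W1234={p6,p7,p8,p9,p10}
components per intersection:
  W1: {p3,p4,p5,p6,p7,p8,p9,p10}
  W2: {p3,p6,p7,p8,p9,p10}
  W3: {p1,p2,p4,p5,p6,p7,p8,p9,p10}
  W4: {p1,p3,p6,p7,p8,p9,p10}
  W12: {p3,p6,p7,p8,p9,p10}
  W13: {p4,p5,p6,p8,p9,p10} {p7}
  W14: {p3,p6,p7,p8,p9,p10}
  W23: {p6,p8} {p7} {p9} {p10}
  W24: {p3,p6,p7,p8,p9,p10}
  W34: {p1,p6,p8} {p7} {p9} {p10}
  W123: {p6,p8} {p7} {p9} {p10}
  W124: {p3,p6,p7,p8,p9,p10}
  W134: {p6,p8} {p7} {p9} {p10}
  W234: {p6,p8} {p7} {p9} {p10}
  W1234: {p6,p8} {p7} {p9} {p10}
C dims 4,13,13,4; δ0: rk 3, SNF 1^3; δ1: rk 9, SNF 1^9; δ2: rk 4, SNF 1^4
Ȟ^0: (4−3)−0=1 ⇒ Z
Ȟ^1: (13−9)−3=1 ⇒ Z
Ȟ^2: (13−4)−9=0 ⇒ 0


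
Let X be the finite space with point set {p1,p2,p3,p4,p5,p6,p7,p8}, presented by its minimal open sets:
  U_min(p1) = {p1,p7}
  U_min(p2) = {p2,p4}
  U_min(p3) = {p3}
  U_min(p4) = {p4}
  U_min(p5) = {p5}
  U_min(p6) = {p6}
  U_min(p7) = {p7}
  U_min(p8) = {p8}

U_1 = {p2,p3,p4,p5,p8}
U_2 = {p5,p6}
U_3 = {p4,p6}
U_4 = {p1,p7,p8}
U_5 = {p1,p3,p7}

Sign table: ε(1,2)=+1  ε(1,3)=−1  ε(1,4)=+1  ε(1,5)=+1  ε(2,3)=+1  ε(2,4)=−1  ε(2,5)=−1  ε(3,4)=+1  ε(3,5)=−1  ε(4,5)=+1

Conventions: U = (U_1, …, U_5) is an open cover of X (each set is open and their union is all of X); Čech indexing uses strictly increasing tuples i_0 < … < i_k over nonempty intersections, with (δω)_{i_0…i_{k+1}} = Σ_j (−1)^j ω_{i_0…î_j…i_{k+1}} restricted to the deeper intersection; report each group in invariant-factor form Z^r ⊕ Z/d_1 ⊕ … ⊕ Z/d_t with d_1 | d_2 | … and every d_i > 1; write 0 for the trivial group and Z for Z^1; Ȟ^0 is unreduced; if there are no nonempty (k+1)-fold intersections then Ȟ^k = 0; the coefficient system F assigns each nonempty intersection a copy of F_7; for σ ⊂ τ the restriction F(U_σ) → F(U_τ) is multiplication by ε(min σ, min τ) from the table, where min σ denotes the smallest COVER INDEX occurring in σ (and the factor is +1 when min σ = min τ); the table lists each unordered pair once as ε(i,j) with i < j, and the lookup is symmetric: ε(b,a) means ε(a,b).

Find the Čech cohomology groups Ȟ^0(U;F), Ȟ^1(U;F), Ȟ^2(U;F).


Ȟ^0 = 0; Ȟ^1 = Z/7; Ȟ^2 = 0

nerve of the cover:
  U12={p5} U13={p4} U14={p8} U15={p3} U23={p6} U45={p1,p7}
C dims 5,6; δ0: rk_F7 5
Ȟ^0 = (5 − 5) − 0 = 0, so Ȟ^0 ≅ 0
Ȟ^1 = (6 − 0) − 5 = 1, so Ȟ^1 ≅ Z/7
Ȟ^2 = (0 − 0) − 0 = 0, so Ȟ^2 ≅ 0


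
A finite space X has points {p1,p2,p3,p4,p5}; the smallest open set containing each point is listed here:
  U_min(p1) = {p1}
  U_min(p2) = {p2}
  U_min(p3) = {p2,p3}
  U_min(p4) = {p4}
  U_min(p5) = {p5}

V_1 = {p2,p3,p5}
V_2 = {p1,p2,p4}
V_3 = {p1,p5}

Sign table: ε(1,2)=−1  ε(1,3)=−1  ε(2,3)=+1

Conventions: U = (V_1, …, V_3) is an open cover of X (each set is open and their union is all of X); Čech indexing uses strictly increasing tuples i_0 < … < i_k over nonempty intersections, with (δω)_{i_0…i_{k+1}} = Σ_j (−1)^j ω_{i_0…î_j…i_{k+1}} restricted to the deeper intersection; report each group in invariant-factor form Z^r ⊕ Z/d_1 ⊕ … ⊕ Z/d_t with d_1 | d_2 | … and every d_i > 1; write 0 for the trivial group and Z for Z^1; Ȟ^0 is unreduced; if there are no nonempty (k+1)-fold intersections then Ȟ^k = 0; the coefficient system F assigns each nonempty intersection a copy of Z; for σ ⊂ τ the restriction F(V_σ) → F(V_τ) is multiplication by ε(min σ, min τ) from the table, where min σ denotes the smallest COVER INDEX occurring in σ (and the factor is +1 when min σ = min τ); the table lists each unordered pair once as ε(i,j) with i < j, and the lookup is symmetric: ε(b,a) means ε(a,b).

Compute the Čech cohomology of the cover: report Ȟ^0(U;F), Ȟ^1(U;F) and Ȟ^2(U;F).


Ȟ^0 = Z,  Ȟ^1 = Z,  Ȟ^2 = 0

intersection data:
  V12={p2} V13={p5} V23={p1}
C dims 3,3; δ0: rk 2, SNF 1^2
Ȟ^0 = (3 − 2) − 0 = 1, so Ȟ^0 ≅ Z
Ȟ^1 = (3 − 0) − 2 = 1, so Ȟ^1 ≅ Z
Ȟ^2 = (0 − 0) − 0 = 0, so Ȟ^2 ≅ 0


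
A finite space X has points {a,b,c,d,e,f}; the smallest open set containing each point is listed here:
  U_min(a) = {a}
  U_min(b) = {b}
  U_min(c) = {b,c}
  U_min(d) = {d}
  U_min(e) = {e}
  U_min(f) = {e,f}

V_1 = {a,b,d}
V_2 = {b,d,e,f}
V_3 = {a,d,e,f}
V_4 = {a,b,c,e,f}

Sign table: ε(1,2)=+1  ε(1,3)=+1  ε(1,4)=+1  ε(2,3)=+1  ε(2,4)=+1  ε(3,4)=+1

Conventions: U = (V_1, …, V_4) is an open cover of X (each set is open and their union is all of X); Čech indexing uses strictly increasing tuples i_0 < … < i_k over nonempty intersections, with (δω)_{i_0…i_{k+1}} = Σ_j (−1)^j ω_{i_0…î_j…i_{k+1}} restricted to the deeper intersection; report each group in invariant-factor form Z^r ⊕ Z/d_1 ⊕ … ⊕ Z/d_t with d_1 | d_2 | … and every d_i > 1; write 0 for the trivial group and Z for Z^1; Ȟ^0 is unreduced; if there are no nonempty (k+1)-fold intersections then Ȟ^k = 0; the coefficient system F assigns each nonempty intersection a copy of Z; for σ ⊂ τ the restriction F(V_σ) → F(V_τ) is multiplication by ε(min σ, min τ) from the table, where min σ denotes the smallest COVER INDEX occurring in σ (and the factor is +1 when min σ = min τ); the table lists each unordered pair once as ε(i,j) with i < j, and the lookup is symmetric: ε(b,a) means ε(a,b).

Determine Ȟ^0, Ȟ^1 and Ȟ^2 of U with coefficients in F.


Ȟ^0(U;F) ≅ Z, Ȟ^1(U;F) ≅ 0 and Ȟ^2(U;F) ≅ Z

nerve simplices:
  V12={b,d} V13={a,d} V14={a,b} V23={d,e,f} V24={b,e,f} V34={a,e,f}
  V123={d} V124={b} V134={a} V234={e,f}
C dims 4,6,4; δ0: rk 3, SNF 1^3; δ1: rk 3, SNF 1^3
degree 0: 4−3−0 = 1 → Ȟ^0 ≅ Z
degree 1: 6−3−3 = 0 → Ȟ^1 ≅ 0
degree 2: 4−0−3 = 1 → Ȟ^2 ≅ Z


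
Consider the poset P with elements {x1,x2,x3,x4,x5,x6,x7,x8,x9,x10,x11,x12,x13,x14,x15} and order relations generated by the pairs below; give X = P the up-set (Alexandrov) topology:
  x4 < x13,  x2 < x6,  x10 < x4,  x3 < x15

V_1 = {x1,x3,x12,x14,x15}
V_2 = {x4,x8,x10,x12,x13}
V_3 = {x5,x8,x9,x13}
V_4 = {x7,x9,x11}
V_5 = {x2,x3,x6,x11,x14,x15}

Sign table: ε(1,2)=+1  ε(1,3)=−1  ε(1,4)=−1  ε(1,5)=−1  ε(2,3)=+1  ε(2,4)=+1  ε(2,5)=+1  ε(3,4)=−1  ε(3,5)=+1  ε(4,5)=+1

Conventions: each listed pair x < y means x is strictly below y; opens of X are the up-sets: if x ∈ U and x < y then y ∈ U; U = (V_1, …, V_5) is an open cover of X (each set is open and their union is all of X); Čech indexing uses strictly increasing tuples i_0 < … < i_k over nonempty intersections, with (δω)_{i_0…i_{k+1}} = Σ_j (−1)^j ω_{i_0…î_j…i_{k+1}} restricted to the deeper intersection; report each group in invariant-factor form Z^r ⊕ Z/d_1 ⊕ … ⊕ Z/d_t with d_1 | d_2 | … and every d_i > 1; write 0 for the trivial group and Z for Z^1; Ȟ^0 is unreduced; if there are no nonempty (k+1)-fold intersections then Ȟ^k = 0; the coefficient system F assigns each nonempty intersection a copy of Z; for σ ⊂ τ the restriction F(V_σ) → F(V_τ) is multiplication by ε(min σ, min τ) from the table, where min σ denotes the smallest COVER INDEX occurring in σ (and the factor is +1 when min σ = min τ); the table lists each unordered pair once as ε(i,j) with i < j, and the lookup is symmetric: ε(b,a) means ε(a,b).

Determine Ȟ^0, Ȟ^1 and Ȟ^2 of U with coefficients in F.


Ȟ^0 = Z; Ȟ^1 = Z; Ȟ^2 = 0

nonempty intersections:
  V12={x12} V15={x3,x14,x15} V23={x8,x13} V34={x9} V45={x11}
C dims 5,5; δ0: rk 4, SNF 1^4
Ȟ^0: (5−4)−0=1 ⇒ Z
Ȟ^1: (5−0)−4=1 ⇒ Z
Ȟ^2: (0−0)−0=0 ⇒ 0


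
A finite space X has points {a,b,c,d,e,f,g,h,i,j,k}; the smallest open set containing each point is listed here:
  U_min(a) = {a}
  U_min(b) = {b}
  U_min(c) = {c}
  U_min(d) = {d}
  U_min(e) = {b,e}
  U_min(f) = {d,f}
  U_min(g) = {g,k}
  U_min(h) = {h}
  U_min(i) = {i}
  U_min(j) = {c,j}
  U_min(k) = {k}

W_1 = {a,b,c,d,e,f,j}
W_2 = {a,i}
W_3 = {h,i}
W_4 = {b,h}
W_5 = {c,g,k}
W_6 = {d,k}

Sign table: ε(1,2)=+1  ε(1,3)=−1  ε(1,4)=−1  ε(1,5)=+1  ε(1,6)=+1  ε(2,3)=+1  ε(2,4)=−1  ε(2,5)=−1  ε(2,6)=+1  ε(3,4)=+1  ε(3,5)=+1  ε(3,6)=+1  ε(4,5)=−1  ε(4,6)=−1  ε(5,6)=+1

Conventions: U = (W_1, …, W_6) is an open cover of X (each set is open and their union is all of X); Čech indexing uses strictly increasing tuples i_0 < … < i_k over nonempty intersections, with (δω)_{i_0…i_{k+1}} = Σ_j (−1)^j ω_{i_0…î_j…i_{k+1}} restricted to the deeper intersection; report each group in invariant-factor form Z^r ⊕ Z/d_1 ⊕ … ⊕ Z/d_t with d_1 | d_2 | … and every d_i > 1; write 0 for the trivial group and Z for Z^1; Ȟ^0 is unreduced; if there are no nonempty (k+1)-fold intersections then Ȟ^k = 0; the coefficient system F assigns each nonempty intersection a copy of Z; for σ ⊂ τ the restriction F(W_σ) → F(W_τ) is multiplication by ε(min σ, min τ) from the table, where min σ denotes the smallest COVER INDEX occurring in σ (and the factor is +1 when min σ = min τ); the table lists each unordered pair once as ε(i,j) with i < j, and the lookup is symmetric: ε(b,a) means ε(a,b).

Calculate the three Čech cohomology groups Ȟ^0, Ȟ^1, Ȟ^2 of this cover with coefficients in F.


intersection data:
  W12={a} W14={b} W15={c} W16={d} W23={i} W34={h} W56={k}
C dims 6,7; δ0: rk 6, SNF 1^5·2
Ȟ^0 = (6 − 6) − 0 = 0, so Ȟ^0 ≅ 0
Ȟ^1 = (7 − 0) − 6 = 1 plus torsion [2], so Ȟ^1 ≅ Z ⊕ Z/2
Ȟ^2 = (0 − 0) − 0 = 0, so Ȟ^2 ≅ 0

Ȟ^0 = 0, Ȟ^1 = Z ⊕ Z/2 and Ȟ^2 = 0


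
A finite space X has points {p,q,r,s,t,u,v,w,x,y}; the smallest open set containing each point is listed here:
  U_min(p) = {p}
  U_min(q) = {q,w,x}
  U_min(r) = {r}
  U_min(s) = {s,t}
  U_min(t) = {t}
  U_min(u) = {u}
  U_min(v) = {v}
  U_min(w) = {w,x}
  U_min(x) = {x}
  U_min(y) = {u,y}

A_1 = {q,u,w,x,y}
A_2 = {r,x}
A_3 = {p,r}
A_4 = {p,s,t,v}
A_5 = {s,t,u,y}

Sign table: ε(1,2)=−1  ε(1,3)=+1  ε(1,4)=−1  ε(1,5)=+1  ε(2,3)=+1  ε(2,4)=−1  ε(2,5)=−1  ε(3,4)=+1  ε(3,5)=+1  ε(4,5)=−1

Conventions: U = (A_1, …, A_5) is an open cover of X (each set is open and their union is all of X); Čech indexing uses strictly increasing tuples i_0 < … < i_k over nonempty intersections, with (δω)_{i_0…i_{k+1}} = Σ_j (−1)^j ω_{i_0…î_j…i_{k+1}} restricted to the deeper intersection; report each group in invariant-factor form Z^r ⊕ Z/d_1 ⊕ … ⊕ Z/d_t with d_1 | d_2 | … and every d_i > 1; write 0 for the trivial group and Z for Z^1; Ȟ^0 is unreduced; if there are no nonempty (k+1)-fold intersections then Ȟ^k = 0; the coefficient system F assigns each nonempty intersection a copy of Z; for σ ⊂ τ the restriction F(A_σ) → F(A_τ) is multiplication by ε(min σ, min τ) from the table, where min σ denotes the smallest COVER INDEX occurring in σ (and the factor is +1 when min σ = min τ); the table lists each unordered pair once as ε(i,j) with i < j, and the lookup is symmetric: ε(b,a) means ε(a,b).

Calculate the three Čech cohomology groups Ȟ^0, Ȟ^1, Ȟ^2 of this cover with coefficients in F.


Ȟ^0 = Z, Ȟ^1 = Z, Ȟ^2 = 0

nerve of the cover:
  A12={x} A15={u,y} A23={r} A34={p} A45={s,t}
C dims 5,5; δ0: rk 4, SNF 1^4
Ȟ^0 = (5 − 4) − 0 = 1, so Ȟ^0 ≅ Z
Ȟ^1 = (5 − 0) − 4 = 1, so Ȟ^1 ≅ Z
Ȟ^2 = (0 − 0) − 0 = 0, so Ȟ^2 ≅ 0


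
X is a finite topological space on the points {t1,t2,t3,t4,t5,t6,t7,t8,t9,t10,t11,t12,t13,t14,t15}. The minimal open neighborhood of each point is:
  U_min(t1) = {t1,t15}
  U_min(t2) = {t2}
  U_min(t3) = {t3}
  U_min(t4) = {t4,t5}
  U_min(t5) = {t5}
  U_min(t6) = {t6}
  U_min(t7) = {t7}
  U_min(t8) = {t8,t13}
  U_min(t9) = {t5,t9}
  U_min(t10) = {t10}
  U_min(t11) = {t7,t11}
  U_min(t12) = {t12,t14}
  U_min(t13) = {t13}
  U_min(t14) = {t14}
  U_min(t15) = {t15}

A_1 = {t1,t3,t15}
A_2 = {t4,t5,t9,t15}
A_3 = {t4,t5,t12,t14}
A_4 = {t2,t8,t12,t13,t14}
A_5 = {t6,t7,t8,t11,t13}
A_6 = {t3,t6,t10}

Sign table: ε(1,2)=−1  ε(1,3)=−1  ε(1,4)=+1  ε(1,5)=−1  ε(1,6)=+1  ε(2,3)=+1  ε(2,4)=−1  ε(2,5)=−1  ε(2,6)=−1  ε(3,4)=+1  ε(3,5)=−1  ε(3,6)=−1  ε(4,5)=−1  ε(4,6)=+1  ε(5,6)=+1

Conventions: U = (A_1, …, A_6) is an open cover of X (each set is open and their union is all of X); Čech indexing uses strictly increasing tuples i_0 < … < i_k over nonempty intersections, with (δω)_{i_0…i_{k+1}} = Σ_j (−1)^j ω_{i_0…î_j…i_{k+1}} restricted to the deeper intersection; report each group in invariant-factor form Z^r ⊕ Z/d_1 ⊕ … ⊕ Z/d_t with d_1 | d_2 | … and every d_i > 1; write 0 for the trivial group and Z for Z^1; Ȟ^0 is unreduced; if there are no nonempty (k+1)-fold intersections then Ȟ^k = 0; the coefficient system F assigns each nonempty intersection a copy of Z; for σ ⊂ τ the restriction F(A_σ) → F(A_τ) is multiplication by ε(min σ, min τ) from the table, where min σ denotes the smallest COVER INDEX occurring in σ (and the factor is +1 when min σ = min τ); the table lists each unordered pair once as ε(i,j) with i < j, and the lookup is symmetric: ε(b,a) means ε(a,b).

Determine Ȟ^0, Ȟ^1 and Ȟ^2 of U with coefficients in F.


cover nerve:
  A12={t15} A16={t3} A23={t4,t5} A34={t12,t14} A45={t8,t13} A56={t6}
C dims 6,6; δ0: rk 5, SNF 1^5
Ȟ^0: (6−5)−0=1 ⇒ Z
Ȟ^1: (6−0)−5=1 ⇒ Z
Ȟ^2: (0−0)−0=0 ⇒ 0

Ȟ^0 ≅ Z,  Ȟ^1 ≅ Z,  Ȟ^2 ≅ 0


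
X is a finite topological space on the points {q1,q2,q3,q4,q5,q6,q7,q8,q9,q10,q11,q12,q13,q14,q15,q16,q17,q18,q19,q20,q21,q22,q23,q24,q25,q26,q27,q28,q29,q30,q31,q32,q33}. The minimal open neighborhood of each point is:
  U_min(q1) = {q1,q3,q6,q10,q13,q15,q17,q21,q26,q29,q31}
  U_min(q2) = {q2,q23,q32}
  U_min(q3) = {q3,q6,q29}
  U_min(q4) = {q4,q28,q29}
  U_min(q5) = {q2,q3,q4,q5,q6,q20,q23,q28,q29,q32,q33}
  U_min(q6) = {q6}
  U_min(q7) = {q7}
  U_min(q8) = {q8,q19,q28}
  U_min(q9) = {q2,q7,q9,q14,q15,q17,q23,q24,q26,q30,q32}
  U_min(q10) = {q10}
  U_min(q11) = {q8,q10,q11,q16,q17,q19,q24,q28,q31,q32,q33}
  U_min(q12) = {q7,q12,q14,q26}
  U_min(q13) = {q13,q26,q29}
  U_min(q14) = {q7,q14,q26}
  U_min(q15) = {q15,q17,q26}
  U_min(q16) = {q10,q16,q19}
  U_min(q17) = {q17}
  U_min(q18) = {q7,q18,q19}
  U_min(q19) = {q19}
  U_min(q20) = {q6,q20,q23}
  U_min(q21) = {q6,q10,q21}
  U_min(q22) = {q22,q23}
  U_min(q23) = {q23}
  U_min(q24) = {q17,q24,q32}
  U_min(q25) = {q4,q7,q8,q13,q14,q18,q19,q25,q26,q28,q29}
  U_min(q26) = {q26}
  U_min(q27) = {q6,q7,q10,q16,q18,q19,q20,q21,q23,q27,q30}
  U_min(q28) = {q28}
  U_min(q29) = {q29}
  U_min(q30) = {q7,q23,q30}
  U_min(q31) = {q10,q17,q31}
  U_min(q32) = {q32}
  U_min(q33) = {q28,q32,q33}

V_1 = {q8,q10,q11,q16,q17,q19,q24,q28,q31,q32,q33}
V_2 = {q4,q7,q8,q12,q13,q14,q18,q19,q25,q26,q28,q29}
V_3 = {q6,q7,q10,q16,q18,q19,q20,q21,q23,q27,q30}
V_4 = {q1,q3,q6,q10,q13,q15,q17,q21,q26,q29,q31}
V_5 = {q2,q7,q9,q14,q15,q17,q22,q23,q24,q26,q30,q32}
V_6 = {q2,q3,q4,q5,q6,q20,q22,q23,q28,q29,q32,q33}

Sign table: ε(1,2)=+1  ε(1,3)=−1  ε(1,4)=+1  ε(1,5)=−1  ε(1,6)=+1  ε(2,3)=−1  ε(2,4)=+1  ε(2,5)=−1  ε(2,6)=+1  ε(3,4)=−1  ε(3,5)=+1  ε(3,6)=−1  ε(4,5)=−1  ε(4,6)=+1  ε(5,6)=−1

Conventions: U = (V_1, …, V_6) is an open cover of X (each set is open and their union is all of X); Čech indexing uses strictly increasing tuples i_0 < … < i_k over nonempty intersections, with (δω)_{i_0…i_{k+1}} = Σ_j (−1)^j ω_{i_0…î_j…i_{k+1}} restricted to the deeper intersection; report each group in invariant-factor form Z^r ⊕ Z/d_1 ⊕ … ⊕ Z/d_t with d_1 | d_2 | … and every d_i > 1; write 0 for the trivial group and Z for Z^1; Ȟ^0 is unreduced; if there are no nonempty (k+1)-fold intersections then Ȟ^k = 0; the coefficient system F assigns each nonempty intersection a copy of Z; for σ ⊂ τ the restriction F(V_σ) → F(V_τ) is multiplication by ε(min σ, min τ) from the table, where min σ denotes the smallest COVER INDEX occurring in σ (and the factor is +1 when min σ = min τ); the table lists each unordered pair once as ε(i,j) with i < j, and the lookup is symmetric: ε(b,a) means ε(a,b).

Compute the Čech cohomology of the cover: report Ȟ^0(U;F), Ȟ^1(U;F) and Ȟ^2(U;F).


Ȟ^0 ≅ Z, Ȟ^1 ≅ 0 and Ȟ^2 ≅ Z/2

cover nerve:
  V12={q8,q19,q28} V13={q10,q16,q19} V14={q10,q17,q31} V15={q17,q24,q32} V16={q28,q32,q33} V23={q7,q18,q19} V24={q13,q26,q29} V25={q7,q14,q26} V26={q4,q28,q29} V34={q6,q10,q21} V35={q7,q23,q30} V36={q6,q20,q23} V45={q15,q17,q26} V46={q3,q6,q29} V56={q2,q22,q23,q32}
  V123={q19} V126={q28} V134={q10} V145={q17} V156={q32} V235={q7} V245={q26} V246={q29} V346={q6} V356={q23}
C dims 6,15,10; δ0: rk 5, SNF 1^5; δ1: rk 10, SNF 1^9·2
Ȟ^0: (6−5)−0=1 ⇒ Z
Ȟ^1: (15−10)−5=0 ⇒ 0
Ȟ^2: (10−0)−10=0 plus torsion [2] ⇒ Z/2


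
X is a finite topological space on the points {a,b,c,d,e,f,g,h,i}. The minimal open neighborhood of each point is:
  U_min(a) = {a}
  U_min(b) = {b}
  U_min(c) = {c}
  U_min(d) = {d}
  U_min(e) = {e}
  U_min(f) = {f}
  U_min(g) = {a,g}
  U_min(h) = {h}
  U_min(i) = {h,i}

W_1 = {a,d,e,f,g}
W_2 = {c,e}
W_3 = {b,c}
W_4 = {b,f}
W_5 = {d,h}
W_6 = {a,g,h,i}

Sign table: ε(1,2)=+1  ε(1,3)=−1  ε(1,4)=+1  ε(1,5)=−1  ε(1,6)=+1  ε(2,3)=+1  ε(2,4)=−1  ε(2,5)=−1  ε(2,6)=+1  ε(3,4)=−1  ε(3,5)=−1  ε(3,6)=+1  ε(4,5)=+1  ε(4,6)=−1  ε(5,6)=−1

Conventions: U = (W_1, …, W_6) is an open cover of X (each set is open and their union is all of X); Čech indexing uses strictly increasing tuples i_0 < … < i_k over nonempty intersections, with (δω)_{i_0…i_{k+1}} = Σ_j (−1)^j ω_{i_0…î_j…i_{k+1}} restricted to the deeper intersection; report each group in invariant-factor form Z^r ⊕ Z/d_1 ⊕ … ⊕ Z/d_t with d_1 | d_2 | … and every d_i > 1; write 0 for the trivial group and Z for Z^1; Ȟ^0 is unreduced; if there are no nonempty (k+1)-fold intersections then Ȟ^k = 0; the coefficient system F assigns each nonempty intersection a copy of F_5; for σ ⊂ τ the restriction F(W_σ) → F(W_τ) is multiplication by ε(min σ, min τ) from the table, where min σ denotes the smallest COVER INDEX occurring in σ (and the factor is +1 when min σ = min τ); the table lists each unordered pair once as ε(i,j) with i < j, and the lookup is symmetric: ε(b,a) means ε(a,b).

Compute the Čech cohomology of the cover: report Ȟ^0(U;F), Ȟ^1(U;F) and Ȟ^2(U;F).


nerve of the cover:
  W12={e} W14={f} W15={d} W16={a,g} W23={c} W34={b} W56={h}
C dims 6,7; δ0: rk_F5 6
Ȟ^0 = (6 − 6) − 0 = 0, so Ȟ^0 ≅ 0
Ȟ^1 = (7 − 0) − 6 = 1, so Ȟ^1 ≅ Z/5
Ȟ^2 = (0 − 0) − 0 = 0, so Ȟ^2 ≅ 0

Ȟ^0 ≅ 0, Ȟ^1 ≅ Z/5, Ȟ^2 ≅ 0
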